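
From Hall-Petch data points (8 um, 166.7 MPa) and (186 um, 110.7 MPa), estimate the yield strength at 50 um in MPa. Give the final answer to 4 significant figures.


sigma_y = sigma0 + k / sqrt(d)
1/sqrt(d1) = 1/sqrt(8e-06) = 353.553;  1/sqrt(d2) = 73.3236
k = (sigma1 - sigma2) / (1/sqrt(d1) - 1/sqrt(d2)) = (166.7 - 110.7) / (353.553 - 73.3236) = 0.199836 MPa*m^0.5
sigma0 = sigma1 - k/sqrt(d1) = 166.7 - 0.199836*353.553 = 96.0473 MPa
sigma_y(d3) = 96.0473 + 0.199836 / sqrt(5e-05) = 124.3 MPa


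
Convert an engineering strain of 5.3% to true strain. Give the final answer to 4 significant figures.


epsilon_true = ln(1 + epsilon_eng)
epsilon_true = ln(1 + 0.053)
epsilon_true = 0.05164


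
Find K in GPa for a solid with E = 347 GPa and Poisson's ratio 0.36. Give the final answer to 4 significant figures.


K = E / (3*(1-2*nu))
K = 347 / (3*(1-2*0.36))
K = 413.1 GPa


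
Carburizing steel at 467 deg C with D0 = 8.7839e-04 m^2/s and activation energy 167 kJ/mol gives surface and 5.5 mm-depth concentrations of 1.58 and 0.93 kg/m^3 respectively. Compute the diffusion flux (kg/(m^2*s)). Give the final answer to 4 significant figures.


Step 1: D = D0 * exp(-Qd/(R*T))
T = 467 + 273.15 = 740.15 K
D = 8.7839e-04 * exp(-167e3 / (8.314 * 740.15)) = 1.43735e-15 m^2/s
Step 2: J = D * (C1 - C2) / dx
J = 1.43735e-15 * (1.58 - 0.93) / 5.5e-03
J = 1.699e-13 kg/(m^2*s)


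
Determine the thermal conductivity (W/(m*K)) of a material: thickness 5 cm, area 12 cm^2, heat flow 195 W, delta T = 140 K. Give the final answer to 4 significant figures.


k = Q*L / (A*dT)
L = 0.05 m, A = 1.2e-03 m^2
k = 195 * 0.05 / (1.2e-03 * 140)
k = 58.04 W/(m*K)


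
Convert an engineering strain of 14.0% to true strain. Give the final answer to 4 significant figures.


epsilon_true = ln(1 + epsilon_eng)
epsilon_true = ln(1 + 0.14)
epsilon_true = 0.131


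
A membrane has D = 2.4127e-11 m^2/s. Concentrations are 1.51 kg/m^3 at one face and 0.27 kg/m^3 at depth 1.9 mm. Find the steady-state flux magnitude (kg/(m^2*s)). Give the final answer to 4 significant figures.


J = -D * (dC/dx) = D * (C1 - C2) / dx
J = 2.4127e-11 * (1.51 - 0.27) / 1.9e-03
J = 1.575e-08 kg/(m^2*s)


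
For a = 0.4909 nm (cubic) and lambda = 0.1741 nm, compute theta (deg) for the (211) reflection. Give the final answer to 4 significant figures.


d = a / sqrt(h^2+k^2+l^2)
d = 0.4909 / sqrt(6) = 0.200409 nm
lambda = 2*d*sin(theta)  =>  sin(theta) = lambda / (2*d)
sin(theta) = 0.1741 / (2 * 0.200409) = 0.434362
theta = 25.74 deg


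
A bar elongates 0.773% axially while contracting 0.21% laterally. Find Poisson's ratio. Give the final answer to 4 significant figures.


nu = -epsilon_lat / epsilon_axial
Lateral strain is contraction (negative), so using magnitudes:
nu = 0.21 / 0.773
nu = 0.2717


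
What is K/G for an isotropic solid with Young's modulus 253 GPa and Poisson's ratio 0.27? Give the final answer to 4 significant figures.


G = E / (2*(1+nu))
G = 253 / (2*(1+0.27)) = 99.6063 GPa
K = E / (3*(1-2*nu))
K = 253 / (3*(1-2*0.27)) = 183.333 GPa
K/G = 183.333 / 99.6063 = 1.841


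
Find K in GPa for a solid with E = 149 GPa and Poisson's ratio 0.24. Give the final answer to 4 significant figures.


K = E / (3*(1-2*nu))
K = 149 / (3*(1-2*0.24))
K = 95.51 GPa


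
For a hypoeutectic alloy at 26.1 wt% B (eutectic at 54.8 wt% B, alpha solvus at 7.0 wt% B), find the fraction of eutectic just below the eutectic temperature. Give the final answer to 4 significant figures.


f_primary = (C_e - C0) / (C_e - C_alpha_max)
f_primary = (54.8 - 26.1) / (54.8 - 7.0)
f_primary = 0.600418
f_eutectic = 1 - 0.600418 = 0.3996


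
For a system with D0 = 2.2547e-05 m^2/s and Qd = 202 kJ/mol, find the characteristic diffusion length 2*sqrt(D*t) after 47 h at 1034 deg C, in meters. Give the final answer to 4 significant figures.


Step 1: D = D0 * exp(-Qd/(R*T))
T = 1307.15 K
D = 2.2547e-05 * exp(-202e3 / (8.314 * 1307.15)) = 1.90868e-13 m^2/s
Step 2: L = 2*sqrt(D*t)
t = 47 h = 169200 s
L = 2*sqrt(1.90868e-13 * 169200) = 3.594e-04 m


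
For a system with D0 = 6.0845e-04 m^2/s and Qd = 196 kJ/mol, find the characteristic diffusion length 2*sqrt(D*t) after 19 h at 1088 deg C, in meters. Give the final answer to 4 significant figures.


Step 1: D = D0 * exp(-Qd/(R*T))
T = 1361.15 K
D = 6.0845e-04 * exp(-196e3 / (8.314 * 1361.15)) = 1.8297e-11 m^2/s
Step 2: L = 2*sqrt(D*t)
t = 19 h = 68400 s
L = 2*sqrt(1.8297e-11 * 68400) = 2.237e-03 m


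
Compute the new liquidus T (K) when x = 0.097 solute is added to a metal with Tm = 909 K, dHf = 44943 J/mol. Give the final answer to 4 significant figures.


dT = R*Tm^2*x / dHf
dT = 8.314 * 909^2 * 0.097 / 44943
dT = 14.8268 K
T_new = 909 - 14.8268 = 894.2 K


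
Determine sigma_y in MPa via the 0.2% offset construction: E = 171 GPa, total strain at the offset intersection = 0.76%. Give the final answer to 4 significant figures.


Offset strain = 0.002
Elastic strain at yield = total_strain - offset = 7.6e-03 - 0.002 = 5.6e-03
sigma_y = E * elastic_strain = 171000 * 5.6e-03
sigma_y = 957.6 MPa


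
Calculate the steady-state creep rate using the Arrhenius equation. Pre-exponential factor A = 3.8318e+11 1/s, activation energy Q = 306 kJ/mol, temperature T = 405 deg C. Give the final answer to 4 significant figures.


rate = A * exp(-Q / (R*T))
T = 405 + 273.15 = 678.15 K
rate = 3.8318e+11 * exp(-306e3 / (8.314 * 678.15))
rate = 1.03e-12 1/s


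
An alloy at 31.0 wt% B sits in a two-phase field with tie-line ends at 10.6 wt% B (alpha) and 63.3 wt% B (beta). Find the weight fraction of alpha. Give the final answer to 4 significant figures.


f_alpha = (C_beta - C0) / (C_beta - C_alpha)
f_alpha = (63.3 - 31.0) / (63.3 - 10.6)
f_alpha = 0.6129


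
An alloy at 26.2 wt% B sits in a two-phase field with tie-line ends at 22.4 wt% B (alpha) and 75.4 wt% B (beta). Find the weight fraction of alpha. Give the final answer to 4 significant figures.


f_alpha = (C_beta - C0) / (C_beta - C_alpha)
f_alpha = (75.4 - 26.2) / (75.4 - 22.4)
f_alpha = 0.9283


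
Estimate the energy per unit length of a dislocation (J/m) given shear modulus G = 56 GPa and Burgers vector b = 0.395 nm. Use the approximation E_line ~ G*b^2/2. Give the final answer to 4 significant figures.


E = G*b^2/2
b = 0.395 nm = 3.95e-10 m
G = 56 GPa = 5.6e+10 Pa
E = 0.5 * 5.6e+10 * (3.95e-10)^2
E = 4.369e-09 J/m


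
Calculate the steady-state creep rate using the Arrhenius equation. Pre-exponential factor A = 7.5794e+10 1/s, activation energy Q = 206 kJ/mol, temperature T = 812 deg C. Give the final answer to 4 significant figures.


rate = A * exp(-Q / (R*T))
T = 812 + 273.15 = 1085.15 K
rate = 7.5794e+10 * exp(-206e3 / (8.314 * 1085.15))
rate = 9.189 1/s


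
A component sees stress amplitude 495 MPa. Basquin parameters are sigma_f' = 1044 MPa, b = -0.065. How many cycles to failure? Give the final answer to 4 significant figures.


sigma_a = sigma_f' * (2*Nf)^b
2*Nf = (sigma_a / sigma_f')^(1/b)
2*Nf = (495 / 1044)^(1/-0.065)
2*Nf = 96846
Nf = 48420 cycles


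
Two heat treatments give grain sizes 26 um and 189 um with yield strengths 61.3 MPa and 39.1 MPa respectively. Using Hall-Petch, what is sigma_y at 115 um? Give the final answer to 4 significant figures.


sigma_y = sigma0 + k / sqrt(d)
1/sqrt(d1) = 1/sqrt(2.6e-05) = 196.116;  1/sqrt(d2) = 72.7393
k = (sigma1 - sigma2) / (1/sqrt(d1) - 1/sqrt(d2)) = (61.3 - 39.1) / (196.116 - 72.7393) = 0.179937 MPa*m^0.5
sigma0 = sigma1 - k/sqrt(d1) = 61.3 - 0.179937*196.116 = 26.0115 MPa
sigma_y(d3) = 26.0115 + 0.179937 / sqrt(1.15e-04) = 42.79 MPa


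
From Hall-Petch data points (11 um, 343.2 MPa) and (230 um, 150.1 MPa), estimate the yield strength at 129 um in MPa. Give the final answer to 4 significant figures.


sigma_y = sigma0 + k / sqrt(d)
1/sqrt(d1) = 1/sqrt(1.1e-05) = 301.511;  1/sqrt(d2) = 65.938
k = (sigma1 - sigma2) / (1/sqrt(d1) - 1/sqrt(d2)) = (343.2 - 150.1) / (301.511 - 65.938) = 0.819702 MPa*m^0.5
sigma0 = sigma1 - k/sqrt(d1) = 343.2 - 0.819702*301.511 = 96.0504 MPa
sigma_y(d3) = 96.0504 + 0.819702 / sqrt(1.29e-04) = 168.2 MPa


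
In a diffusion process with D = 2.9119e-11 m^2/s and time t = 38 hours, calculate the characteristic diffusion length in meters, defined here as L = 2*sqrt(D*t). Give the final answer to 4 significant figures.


t = 38 hr = 136800 s
Diffusion length = 2*sqrt(D*t)
= 2*sqrt(2.9119e-11 * 136800)
= 3.992e-03 m


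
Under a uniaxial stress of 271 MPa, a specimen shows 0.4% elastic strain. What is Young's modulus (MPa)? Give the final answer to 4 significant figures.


E = sigma / epsilon
epsilon = 0.4% = 4e-03
E = 271 / 4e-03
E = 67750 MPa


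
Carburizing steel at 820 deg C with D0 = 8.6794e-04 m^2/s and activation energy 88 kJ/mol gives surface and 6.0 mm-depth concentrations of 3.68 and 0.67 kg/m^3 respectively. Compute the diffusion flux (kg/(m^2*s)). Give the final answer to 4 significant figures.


Step 1: D = D0 * exp(-Qd/(R*T))
T = 820 + 273.15 = 1093.15 K
D = 8.6794e-04 * exp(-88e3 / (8.314 * 1093.15)) = 5.41229e-08 m^2/s
Step 2: J = D * (C1 - C2) / dx
J = 5.41229e-08 * (3.68 - 0.67) / 6e-03
J = 2.715e-05 kg/(m^2*s)


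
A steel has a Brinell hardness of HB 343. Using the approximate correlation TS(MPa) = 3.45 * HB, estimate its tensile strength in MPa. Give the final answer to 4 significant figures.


TS (MPa) = 3.45 * HB
TS = 3.45 * 343
TS = 1183 MPa


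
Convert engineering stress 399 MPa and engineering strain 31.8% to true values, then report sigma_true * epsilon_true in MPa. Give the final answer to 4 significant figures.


sigma_true = sigma_eng * (1 + epsilon_eng)
sigma_true = 399 * (1 + 0.318) = 525.882 MPa
epsilon_true = ln(1 + epsilon_eng)
epsilon_true = ln(1 + 0.318) = 0.276115
sigma_true * epsilon_true = 525.882 * 0.276115 = 145.2 MPa


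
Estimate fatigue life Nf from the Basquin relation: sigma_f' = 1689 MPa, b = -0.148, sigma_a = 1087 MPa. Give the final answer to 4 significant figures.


sigma_a = sigma_f' * (2*Nf)^b
2*Nf = (sigma_a / sigma_f')^(1/b)
2*Nf = (1087 / 1689)^(1/-0.148)
2*Nf = 19.6446
Nf = 9.822 cycles


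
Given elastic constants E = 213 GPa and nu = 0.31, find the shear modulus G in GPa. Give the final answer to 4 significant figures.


G = E / (2*(1+nu))
G = 213 / (2*(1+0.31))
G = 81.3 GPa


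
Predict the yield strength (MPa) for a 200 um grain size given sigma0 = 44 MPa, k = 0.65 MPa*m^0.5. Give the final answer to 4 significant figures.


sigma_y = sigma0 + k / sqrt(d)
d = 200 um = 2e-04 m
sigma_y = 44 + 0.65 / sqrt(2e-04)
sigma_y = 89.96 MPa


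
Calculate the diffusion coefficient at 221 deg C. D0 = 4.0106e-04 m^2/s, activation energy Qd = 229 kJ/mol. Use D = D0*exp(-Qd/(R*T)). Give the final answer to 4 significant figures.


D = D0 * exp(-Qd / (R*T))
T = 494.15 K
D = 4.0106e-04 * exp(-229e3 / (8.314 * 494.15))
D = 2.487e-28 m^2/s


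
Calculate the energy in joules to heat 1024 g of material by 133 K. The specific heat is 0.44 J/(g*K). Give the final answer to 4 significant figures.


Q = m * cp * dT
Q = 1024 * 0.44 * 133
Q = 59920 J


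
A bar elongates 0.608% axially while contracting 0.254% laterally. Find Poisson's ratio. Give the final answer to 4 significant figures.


nu = -epsilon_lat / epsilon_axial
Lateral strain is contraction (negative), so using magnitudes:
nu = 0.254 / 0.608
nu = 0.4178


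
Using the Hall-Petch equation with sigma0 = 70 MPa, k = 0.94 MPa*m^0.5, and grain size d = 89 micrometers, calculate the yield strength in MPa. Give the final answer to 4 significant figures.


sigma_y = sigma0 + k / sqrt(d)
d = 89 um = 8.9e-05 m
sigma_y = 70 + 0.94 / sqrt(8.9e-05)
sigma_y = 169.6 MPa


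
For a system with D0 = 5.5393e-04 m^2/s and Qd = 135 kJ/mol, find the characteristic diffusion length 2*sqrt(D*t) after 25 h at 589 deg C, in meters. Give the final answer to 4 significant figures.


Step 1: D = D0 * exp(-Qd/(R*T))
T = 862.15 K
D = 5.5393e-04 * exp(-135e3 / (8.314 * 862.15)) = 3.66424e-12 m^2/s
Step 2: L = 2*sqrt(D*t)
t = 25 h = 90000 s
L = 2*sqrt(3.66424e-12 * 90000) = 1.149e-03 m


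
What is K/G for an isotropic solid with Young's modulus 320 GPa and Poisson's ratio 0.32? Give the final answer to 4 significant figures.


G = E / (2*(1+nu))
G = 320 / (2*(1+0.32)) = 121.212 GPa
K = E / (3*(1-2*nu))
K = 320 / (3*(1-2*0.32)) = 296.296 GPa
K/G = 296.296 / 121.212 = 2.444


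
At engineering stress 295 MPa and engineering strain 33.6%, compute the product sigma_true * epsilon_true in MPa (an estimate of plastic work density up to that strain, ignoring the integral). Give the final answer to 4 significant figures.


sigma_true = sigma_eng * (1 + epsilon_eng)
sigma_true = 295 * (1 + 0.336) = 394.12 MPa
epsilon_true = ln(1 + epsilon_eng)
epsilon_true = ln(1 + 0.336) = 0.28968
sigma_true * epsilon_true = 394.12 * 0.28968 = 114.2 MPa


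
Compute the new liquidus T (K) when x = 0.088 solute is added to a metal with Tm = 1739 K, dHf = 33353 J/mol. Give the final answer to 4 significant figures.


dT = R*Tm^2*x / dHf
dT = 8.314 * 1739^2 * 0.088 / 33353
dT = 66.3372 K
T_new = 1739 - 66.3372 = 1673 K


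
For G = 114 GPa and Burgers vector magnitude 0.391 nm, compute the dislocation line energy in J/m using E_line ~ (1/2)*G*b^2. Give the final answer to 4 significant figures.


E = G*b^2/2
b = 0.391 nm = 3.91e-10 m
G = 114 GPa = 1.14e+11 Pa
E = 0.5 * 1.14e+11 * (3.91e-10)^2
E = 8.714e-09 J/m


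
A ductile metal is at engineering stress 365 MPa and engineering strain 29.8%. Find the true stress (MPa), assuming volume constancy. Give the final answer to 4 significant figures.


sigma_true = sigma_eng * (1 + epsilon_eng)
sigma_true = 365 * (1 + 0.298)
sigma_true = 473.8 MPa


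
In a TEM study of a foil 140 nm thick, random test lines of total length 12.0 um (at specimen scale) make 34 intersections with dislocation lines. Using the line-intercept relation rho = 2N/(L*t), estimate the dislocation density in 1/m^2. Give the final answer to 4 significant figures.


rho = 2N / (L * t)
L = 12.0 um = 1.2e-05 m, t = 140 nm = 1.4e-07 m
rho = 2 * 34 / (1.2e-05 * 1.4e-07)
rho = 4.048e+13 1/m^2


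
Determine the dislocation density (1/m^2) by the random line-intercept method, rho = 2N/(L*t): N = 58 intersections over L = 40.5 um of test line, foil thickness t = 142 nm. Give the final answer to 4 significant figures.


rho = 2N / (L * t)
L = 40.5 um = 4.05e-05 m, t = 142 nm = 1.42e-07 m
rho = 2 * 58 / (4.05e-05 * 1.42e-07)
rho = 2.017e+13 1/m^2


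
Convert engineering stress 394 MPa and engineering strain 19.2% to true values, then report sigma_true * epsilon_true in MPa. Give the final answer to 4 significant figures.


sigma_true = sigma_eng * (1 + epsilon_eng)
sigma_true = 394 * (1 + 0.192) = 469.648 MPa
epsilon_true = ln(1 + epsilon_eng)
epsilon_true = ln(1 + 0.192) = 0.175633
sigma_true * epsilon_true = 469.648 * 0.175633 = 82.49 MPa


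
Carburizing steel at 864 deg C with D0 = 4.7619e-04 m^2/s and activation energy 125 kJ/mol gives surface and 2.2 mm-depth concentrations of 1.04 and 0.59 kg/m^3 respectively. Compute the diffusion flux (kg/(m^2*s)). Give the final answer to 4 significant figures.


Step 1: D = D0 * exp(-Qd/(R*T))
T = 864 + 273.15 = 1137.15 K
D = 4.7619e-04 * exp(-125e3 / (8.314 * 1137.15)) = 8.62454e-10 m^2/s
Step 2: J = D * (C1 - C2) / dx
J = 8.62454e-10 * (1.04 - 0.59) / 2.2e-03
J = 1.764e-07 kg/(m^2*s)


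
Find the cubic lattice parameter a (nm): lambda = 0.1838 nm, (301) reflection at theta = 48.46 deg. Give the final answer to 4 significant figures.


d = lambda / (2*sin(theta))
d = 0.1838 / (2*sin(48.46 deg))
d = 0.12278 nm
a = d * sqrt(h^2+k^2+l^2) = 0.12278 * sqrt(10)
a = 0.3883 nm


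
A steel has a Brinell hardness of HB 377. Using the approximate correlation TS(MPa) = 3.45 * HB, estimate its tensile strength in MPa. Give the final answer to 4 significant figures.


TS (MPa) = 3.45 * HB
TS = 3.45 * 377
TS = 1301 MPa


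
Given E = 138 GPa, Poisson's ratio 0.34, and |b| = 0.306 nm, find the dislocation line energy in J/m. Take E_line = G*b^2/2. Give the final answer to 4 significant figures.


Step 1: G = E / (2*(1+nu))
G = 138 / (2*(1+0.34)) = 51.4925 GPa = 5.14925e+10 Pa
Step 2: E_line = G*b^2/2
b = 0.306 nm = 3.06e-10 m
E_line = 0.5 * 5.14925e+10 * (3.06e-10)^2 = 2.411e-09 J/m


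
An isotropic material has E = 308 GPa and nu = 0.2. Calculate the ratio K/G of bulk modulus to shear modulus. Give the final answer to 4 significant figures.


G = E / (2*(1+nu))
G = 308 / (2*(1+0.2)) = 128.333 GPa
K = E / (3*(1-2*nu))
K = 308 / (3*(1-2*0.2)) = 171.111 GPa
K/G = 171.111 / 128.333 = 1.333


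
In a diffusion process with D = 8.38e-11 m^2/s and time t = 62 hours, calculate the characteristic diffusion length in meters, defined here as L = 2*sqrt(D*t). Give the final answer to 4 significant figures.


t = 62 hr = 223200 s
Diffusion length = 2*sqrt(D*t)
= 2*sqrt(8.38e-11 * 223200)
= 8.65e-03 m


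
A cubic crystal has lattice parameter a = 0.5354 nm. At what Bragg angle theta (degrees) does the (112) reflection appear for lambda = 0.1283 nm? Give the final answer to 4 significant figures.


d = a / sqrt(h^2+k^2+l^2)
d = 0.5354 / sqrt(6) = 0.218576 nm
lambda = 2*d*sin(theta)  =>  sin(theta) = lambda / (2*d)
sin(theta) = 0.1283 / (2 * 0.218576) = 0.29349
theta = 17.07 deg


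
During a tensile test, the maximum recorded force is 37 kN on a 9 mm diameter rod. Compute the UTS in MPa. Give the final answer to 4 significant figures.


A0 = pi*(d/2)^2 = pi*(9/2)^2 = 63.6173 mm^2
UTS = F_max / A0 = 37*1000 / 63.6173
UTS = 581.6 MPa


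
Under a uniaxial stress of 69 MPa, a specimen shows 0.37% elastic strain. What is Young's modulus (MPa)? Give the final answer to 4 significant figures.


E = sigma / epsilon
epsilon = 0.37% = 3.7e-03
E = 69 / 3.7e-03
E = 18650 MPa


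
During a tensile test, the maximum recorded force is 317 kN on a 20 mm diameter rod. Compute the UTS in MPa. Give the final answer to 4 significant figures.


A0 = pi*(d/2)^2 = pi*(20/2)^2 = 314.159 mm^2
UTS = F_max / A0 = 317*1000 / 314.159
UTS = 1009 MPa


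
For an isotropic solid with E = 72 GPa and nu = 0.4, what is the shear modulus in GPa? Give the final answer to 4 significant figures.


G = E / (2*(1+nu))
G = 72 / (2*(1+0.4))
G = 25.71 GPa


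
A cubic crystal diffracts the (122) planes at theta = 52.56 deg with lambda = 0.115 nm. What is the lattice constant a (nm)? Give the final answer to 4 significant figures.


d = lambda / (2*sin(theta))
d = 0.115 / (2*sin(52.56 deg))
d = 0.072419 nm
a = d * sqrt(h^2+k^2+l^2) = 0.072419 * sqrt(9)
a = 0.2173 nm


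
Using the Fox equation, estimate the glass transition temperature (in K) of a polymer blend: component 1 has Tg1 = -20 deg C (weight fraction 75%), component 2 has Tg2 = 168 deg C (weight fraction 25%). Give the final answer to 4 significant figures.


1/Tg = w1/Tg1 + w2/Tg2 (in Kelvin)
Tg1 = 253.15 K, Tg2 = 441.15 K
1/Tg = 0.75/253.15 + 0.25/441.15
Tg = 283.3 K


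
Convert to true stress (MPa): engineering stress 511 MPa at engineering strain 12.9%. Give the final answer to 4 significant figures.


sigma_true = sigma_eng * (1 + epsilon_eng)
sigma_true = 511 * (1 + 0.129)
sigma_true = 576.9 MPa


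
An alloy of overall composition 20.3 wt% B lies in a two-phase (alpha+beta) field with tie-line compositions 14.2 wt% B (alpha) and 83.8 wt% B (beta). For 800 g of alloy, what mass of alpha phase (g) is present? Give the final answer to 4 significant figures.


f_alpha = (C_beta - C0) / (C_beta - C_alpha)
f_alpha = (83.8 - 20.3) / (83.8 - 14.2) = 0.912356
m_alpha = f_alpha * m_total = 0.912356 * 800 = 729.9 g


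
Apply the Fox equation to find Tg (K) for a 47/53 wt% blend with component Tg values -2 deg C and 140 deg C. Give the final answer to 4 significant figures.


1/Tg = w1/Tg1 + w2/Tg2 (in Kelvin)
Tg1 = 271.15 K, Tg2 = 413.15 K
1/Tg = 0.47/271.15 + 0.53/413.15
Tg = 331.5 K


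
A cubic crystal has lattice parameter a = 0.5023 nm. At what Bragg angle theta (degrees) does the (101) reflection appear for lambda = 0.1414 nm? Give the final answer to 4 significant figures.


d = a / sqrt(h^2+k^2+l^2)
d = 0.5023 / sqrt(2) = 0.35518 nm
lambda = 2*d*sin(theta)  =>  sin(theta) = lambda / (2*d)
sin(theta) = 0.1414 / (2 * 0.35518) = 0.199054
theta = 11.48 deg


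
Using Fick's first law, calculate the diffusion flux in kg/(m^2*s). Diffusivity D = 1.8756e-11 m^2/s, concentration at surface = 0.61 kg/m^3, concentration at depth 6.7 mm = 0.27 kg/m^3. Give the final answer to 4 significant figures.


J = -D * (dC/dx) = D * (C1 - C2) / dx
J = 1.8756e-11 * (0.61 - 0.27) / 6.7e-03
J = 9.518e-10 kg/(m^2*s)


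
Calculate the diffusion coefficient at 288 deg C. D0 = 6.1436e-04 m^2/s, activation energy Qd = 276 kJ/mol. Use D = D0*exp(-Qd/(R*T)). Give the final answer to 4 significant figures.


D = D0 * exp(-Qd / (R*T))
T = 561.15 K
D = 6.1436e-04 * exp(-276e3 / (8.314 * 561.15))
D = 1.247e-29 m^2/s


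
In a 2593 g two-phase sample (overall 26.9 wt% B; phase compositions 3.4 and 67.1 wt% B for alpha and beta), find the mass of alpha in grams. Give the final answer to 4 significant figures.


f_alpha = (C_beta - C0) / (C_beta - C_alpha)
f_alpha = (67.1 - 26.9) / (67.1 - 3.4) = 0.631083
m_alpha = f_alpha * m_total = 0.631083 * 2593 = 1636 g


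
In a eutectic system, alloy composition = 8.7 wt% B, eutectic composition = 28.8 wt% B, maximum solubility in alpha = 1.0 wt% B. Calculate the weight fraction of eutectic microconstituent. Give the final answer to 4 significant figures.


f_primary = (C_e - C0) / (C_e - C_alpha_max)
f_primary = (28.8 - 8.7) / (28.8 - 1.0)
f_primary = 0.723022
f_eutectic = 1 - 0.723022 = 0.277


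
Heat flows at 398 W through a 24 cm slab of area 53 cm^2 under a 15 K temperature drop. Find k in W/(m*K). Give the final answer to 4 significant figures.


k = Q*L / (A*dT)
L = 0.24 m, A = 5.3e-03 m^2
k = 398 * 0.24 / (5.3e-03 * 15)
k = 1202 W/(m*K)


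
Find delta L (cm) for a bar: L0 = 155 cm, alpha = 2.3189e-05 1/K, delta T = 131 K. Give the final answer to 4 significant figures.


dL = L0 * alpha * dT
dL = 155 * 2.3189e-05 * 131
dL = 0.4709 cm


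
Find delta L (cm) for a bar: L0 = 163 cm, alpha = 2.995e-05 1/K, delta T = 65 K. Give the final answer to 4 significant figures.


dL = L0 * alpha * dT
dL = 163 * 2.995e-05 * 65
dL = 0.3173 cm


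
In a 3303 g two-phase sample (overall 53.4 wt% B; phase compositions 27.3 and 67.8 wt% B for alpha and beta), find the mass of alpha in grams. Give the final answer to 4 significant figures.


f_alpha = (C_beta - C0) / (C_beta - C_alpha)
f_alpha = (67.8 - 53.4) / (67.8 - 27.3) = 0.355556
m_alpha = f_alpha * m_total = 0.355556 * 3303 = 1174 g


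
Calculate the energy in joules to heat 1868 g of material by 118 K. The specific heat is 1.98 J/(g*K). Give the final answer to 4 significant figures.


Q = m * cp * dT
Q = 1868 * 1.98 * 118
Q = 436400 J


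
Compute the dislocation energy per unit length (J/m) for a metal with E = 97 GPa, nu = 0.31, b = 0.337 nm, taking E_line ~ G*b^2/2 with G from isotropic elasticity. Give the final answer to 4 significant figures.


Step 1: G = E / (2*(1+nu))
G = 97 / (2*(1+0.31)) = 37.0229 GPa = 3.70229e+10 Pa
Step 2: E_line = G*b^2/2
b = 0.337 nm = 3.37e-10 m
E_line = 0.5 * 3.70229e+10 * (3.37e-10)^2 = 2.102e-09 J/m


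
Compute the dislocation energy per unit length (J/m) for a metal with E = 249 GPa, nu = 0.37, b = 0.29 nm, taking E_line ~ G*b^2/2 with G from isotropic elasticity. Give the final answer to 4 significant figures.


Step 1: G = E / (2*(1+nu))
G = 249 / (2*(1+0.37)) = 90.8759 GPa = 9.08759e+10 Pa
Step 2: E_line = G*b^2/2
b = 0.29 nm = 2.9e-10 m
E_line = 0.5 * 9.08759e+10 * (2.9e-10)^2 = 3.821e-09 J/m


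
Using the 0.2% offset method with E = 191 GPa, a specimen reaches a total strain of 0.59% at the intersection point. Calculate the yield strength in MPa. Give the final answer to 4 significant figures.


Offset strain = 0.002
Elastic strain at yield = total_strain - offset = 5.9e-03 - 0.002 = 3.9e-03
sigma_y = E * elastic_strain = 191000 * 3.9e-03
sigma_y = 744.9 MPa


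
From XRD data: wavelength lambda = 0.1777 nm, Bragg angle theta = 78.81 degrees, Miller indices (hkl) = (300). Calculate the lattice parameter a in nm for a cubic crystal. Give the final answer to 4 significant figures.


d = lambda / (2*sin(theta))
d = 0.1777 / (2*sin(78.81 deg))
d = 0.0905719 nm
a = d * sqrt(h^2+k^2+l^2) = 0.0905719 * sqrt(9)
a = 0.2717 nm


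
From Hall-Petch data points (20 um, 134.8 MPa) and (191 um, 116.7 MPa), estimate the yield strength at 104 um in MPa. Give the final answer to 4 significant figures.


sigma_y = sigma0 + k / sqrt(d)
1/sqrt(d1) = 1/sqrt(2e-05) = 223.607;  1/sqrt(d2) = 72.3575
k = (sigma1 - sigma2) / (1/sqrt(d1) - 1/sqrt(d2)) = (134.8 - 116.7) / (223.607 - 72.3575) = 0.11967 MPa*m^0.5
sigma0 = sigma1 - k/sqrt(d1) = 134.8 - 0.11967*223.607 = 108.041 MPa
sigma_y(d3) = 108.041 + 0.11967 / sqrt(1.04e-04) = 119.8 MPa


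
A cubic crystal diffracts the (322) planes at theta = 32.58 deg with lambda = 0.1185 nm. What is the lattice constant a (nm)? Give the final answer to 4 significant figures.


d = lambda / (2*sin(theta))
d = 0.1185 / (2*sin(32.58 deg))
d = 0.110033 nm
a = d * sqrt(h^2+k^2+l^2) = 0.110033 * sqrt(17)
a = 0.4537 nm


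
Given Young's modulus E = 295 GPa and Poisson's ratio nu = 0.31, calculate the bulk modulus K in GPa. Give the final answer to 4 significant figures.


K = E / (3*(1-2*nu))
K = 295 / (3*(1-2*0.31))
K = 258.8 GPa


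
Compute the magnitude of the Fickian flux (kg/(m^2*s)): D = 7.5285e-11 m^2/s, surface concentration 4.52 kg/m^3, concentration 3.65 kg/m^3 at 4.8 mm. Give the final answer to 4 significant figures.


J = -D * (dC/dx) = D * (C1 - C2) / dx
J = 7.5285e-11 * (4.52 - 3.65) / 4.8e-03
J = 1.365e-08 kg/(m^2*s)


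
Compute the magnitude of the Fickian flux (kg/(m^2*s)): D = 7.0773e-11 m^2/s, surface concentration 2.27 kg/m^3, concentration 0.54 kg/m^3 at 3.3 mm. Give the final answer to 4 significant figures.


J = -D * (dC/dx) = D * (C1 - C2) / dx
J = 7.0773e-11 * (2.27 - 0.54) / 3.3e-03
J = 3.71e-08 kg/(m^2*s)


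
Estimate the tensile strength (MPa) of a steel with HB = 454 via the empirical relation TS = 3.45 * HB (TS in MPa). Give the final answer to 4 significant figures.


TS (MPa) = 3.45 * HB
TS = 3.45 * 454
TS = 1566 MPa


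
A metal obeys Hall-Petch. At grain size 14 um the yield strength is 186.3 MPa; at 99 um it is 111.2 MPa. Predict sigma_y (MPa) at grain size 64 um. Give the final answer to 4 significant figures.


sigma_y = sigma0 + k / sqrt(d)
1/sqrt(d1) = 1/sqrt(1.4e-05) = 267.261;  1/sqrt(d2) = 100.504
k = (sigma1 - sigma2) / (1/sqrt(d1) - 1/sqrt(d2)) = (186.3 - 111.2) / (267.261 - 100.504) = 0.450355 MPa*m^0.5
sigma0 = sigma1 - k/sqrt(d1) = 186.3 - 0.450355*267.261 = 65.9377 MPa
sigma_y(d3) = 65.9377 + 0.450355 / sqrt(6.4e-05) = 122.2 MPa


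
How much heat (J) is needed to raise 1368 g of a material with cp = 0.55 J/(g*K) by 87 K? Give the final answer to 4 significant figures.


Q = m * cp * dT
Q = 1368 * 0.55 * 87
Q = 65460 J


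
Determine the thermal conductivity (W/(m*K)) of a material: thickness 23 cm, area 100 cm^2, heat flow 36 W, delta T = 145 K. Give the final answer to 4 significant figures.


k = Q*L / (A*dT)
L = 0.23 m, A = 0.01 m^2
k = 36 * 0.23 / (0.01 * 145)
k = 5.71 W/(m*K)


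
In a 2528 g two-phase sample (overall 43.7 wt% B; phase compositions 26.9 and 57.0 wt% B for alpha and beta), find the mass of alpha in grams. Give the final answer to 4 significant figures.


f_alpha = (C_beta - C0) / (C_beta - C_alpha)
f_alpha = (57.0 - 43.7) / (57.0 - 26.9) = 0.44186
m_alpha = f_alpha * m_total = 0.44186 * 2528 = 1117 g


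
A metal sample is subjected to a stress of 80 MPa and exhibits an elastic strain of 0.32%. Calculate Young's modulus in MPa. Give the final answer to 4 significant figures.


E = sigma / epsilon
epsilon = 0.32% = 3.2e-03
E = 80 / 3.2e-03
E = 25000 MPa


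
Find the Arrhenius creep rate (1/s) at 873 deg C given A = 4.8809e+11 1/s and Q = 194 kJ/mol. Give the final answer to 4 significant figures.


rate = A * exp(-Q / (R*T))
T = 873 + 273.15 = 1146.15 K
rate = 4.8809e+11 * exp(-194e3 / (8.314 * 1146.15))
rate = 702.8 1/s


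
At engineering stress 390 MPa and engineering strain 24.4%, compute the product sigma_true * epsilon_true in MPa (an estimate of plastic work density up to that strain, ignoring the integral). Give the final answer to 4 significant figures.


sigma_true = sigma_eng * (1 + epsilon_eng)
sigma_true = 390 * (1 + 0.244) = 485.16 MPa
epsilon_true = ln(1 + epsilon_eng)
epsilon_true = ln(1 + 0.244) = 0.218332
sigma_true * epsilon_true = 485.16 * 0.218332 = 105.9 MPa


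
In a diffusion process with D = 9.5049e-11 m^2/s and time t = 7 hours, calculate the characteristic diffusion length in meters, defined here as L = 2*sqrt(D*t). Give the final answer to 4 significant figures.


t = 7 hr = 25200 s
Diffusion length = 2*sqrt(D*t)
= 2*sqrt(9.5049e-11 * 25200)
= 3.095e-03 m


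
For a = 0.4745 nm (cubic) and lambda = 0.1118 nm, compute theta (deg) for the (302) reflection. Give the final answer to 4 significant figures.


d = a / sqrt(h^2+k^2+l^2)
d = 0.4745 / sqrt(13) = 0.131603 nm
lambda = 2*d*sin(theta)  =>  sin(theta) = lambda / (2*d)
sin(theta) = 0.1118 / (2 * 0.131603) = 0.424764
theta = 25.14 deg


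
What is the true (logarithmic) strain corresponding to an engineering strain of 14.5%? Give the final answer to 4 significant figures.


epsilon_true = ln(1 + epsilon_eng)
epsilon_true = ln(1 + 0.145)
epsilon_true = 0.1354


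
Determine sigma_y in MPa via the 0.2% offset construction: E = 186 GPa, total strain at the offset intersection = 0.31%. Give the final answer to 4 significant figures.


Offset strain = 0.002
Elastic strain at yield = total_strain - offset = 3.1e-03 - 0.002 = 1.1e-03
sigma_y = E * elastic_strain = 186000 * 1.1e-03
sigma_y = 204.6 MPa


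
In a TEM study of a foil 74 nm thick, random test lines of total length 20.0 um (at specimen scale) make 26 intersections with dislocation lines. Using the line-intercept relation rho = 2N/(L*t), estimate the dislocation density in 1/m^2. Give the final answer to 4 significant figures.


rho = 2N / (L * t)
L = 20.0 um = 2e-05 m, t = 74 nm = 7.4e-08 m
rho = 2 * 26 / (2e-05 * 7.4e-08)
rho = 3.514e+13 1/m^2


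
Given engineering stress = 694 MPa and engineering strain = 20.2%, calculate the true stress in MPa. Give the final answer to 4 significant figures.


sigma_true = sigma_eng * (1 + epsilon_eng)
sigma_true = 694 * (1 + 0.202)
sigma_true = 834.2 MPa


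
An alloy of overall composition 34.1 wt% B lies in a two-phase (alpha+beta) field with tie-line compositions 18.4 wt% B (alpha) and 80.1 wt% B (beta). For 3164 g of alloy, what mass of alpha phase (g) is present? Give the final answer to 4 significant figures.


f_alpha = (C_beta - C0) / (C_beta - C_alpha)
f_alpha = (80.1 - 34.1) / (80.1 - 18.4) = 0.745543
m_alpha = f_alpha * m_total = 0.745543 * 3164 = 2359 g


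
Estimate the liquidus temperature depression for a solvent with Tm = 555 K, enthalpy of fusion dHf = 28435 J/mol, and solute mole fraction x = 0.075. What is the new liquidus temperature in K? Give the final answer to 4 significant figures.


dT = R*Tm^2*x / dHf
dT = 8.314 * 555^2 * 0.075 / 28435
dT = 6.75467 K
T_new = 555 - 6.75467 = 548.2 K


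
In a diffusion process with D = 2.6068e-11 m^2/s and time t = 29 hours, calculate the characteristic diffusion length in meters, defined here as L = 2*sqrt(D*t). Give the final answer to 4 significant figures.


t = 29 hr = 104400 s
Diffusion length = 2*sqrt(D*t)
= 2*sqrt(2.6068e-11 * 104400)
= 3.299e-03 m


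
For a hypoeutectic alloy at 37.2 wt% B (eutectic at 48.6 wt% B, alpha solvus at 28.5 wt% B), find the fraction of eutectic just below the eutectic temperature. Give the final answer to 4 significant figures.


f_primary = (C_e - C0) / (C_e - C_alpha_max)
f_primary = (48.6 - 37.2) / (48.6 - 28.5)
f_primary = 0.567164
f_eutectic = 1 - 0.567164 = 0.4328


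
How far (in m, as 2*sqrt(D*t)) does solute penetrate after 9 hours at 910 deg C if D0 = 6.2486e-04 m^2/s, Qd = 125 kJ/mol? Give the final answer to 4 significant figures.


Step 1: D = D0 * exp(-Qd/(R*T))
T = 1183.15 K
D = 6.2486e-04 * exp(-125e3 / (8.314 * 1183.15)) = 1.89228e-09 m^2/s
Step 2: L = 2*sqrt(D*t)
t = 9 h = 32400 s
L = 2*sqrt(1.89228e-09 * 32400) = 0.01566 m


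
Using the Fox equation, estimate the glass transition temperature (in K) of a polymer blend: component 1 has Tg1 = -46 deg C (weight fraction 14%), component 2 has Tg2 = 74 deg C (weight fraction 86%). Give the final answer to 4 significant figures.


1/Tg = w1/Tg1 + w2/Tg2 (in Kelvin)
Tg1 = 227.15 K, Tg2 = 347.15 K
1/Tg = 0.14/227.15 + 0.86/347.15
Tg = 323.2 K


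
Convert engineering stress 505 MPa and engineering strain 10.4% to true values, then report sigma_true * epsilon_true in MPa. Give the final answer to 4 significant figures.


sigma_true = sigma_eng * (1 + epsilon_eng)
sigma_true = 505 * (1 + 0.104) = 557.52 MPa
epsilon_true = ln(1 + epsilon_eng)
epsilon_true = ln(1 + 0.104) = 0.0989399
sigma_true * epsilon_true = 557.52 * 0.0989399 = 55.16 MPa


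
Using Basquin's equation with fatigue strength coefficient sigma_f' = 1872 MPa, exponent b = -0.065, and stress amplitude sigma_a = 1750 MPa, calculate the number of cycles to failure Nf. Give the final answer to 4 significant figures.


sigma_a = sigma_f' * (2*Nf)^b
2*Nf = (sigma_a / sigma_f')^(1/b)
2*Nf = (1750 / 1872)^(1/-0.065)
2*Nf = 2.82016
Nf = 1.41 cycles


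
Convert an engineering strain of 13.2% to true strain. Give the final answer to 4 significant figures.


epsilon_true = ln(1 + epsilon_eng)
epsilon_true = ln(1 + 0.132)
epsilon_true = 0.124


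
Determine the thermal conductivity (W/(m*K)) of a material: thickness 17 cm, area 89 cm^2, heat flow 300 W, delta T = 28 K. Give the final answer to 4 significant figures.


k = Q*L / (A*dT)
L = 0.17 m, A = 8.9e-03 m^2
k = 300 * 0.17 / (8.9e-03 * 28)
k = 204.7 W/(m*K)


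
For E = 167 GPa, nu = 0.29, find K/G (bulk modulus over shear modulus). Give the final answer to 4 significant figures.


G = E / (2*(1+nu))
G = 167 / (2*(1+0.29)) = 64.7287 GPa
K = E / (3*(1-2*nu))
K = 167 / (3*(1-2*0.29)) = 132.54 GPa
K/G = 132.54 / 64.7287 = 2.048


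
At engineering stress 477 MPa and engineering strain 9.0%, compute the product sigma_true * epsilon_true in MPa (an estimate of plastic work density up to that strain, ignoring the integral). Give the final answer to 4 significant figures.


sigma_true = sigma_eng * (1 + epsilon_eng)
sigma_true = 477 * (1 + 0.09) = 519.93 MPa
epsilon_true = ln(1 + epsilon_eng)
epsilon_true = ln(1 + 0.09) = 0.0861777
sigma_true * epsilon_true = 519.93 * 0.0861777 = 44.81 MPa


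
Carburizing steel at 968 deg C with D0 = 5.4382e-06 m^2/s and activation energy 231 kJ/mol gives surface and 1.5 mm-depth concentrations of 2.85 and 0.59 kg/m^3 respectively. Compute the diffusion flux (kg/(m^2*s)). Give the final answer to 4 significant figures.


Step 1: D = D0 * exp(-Qd/(R*T))
T = 968 + 273.15 = 1241.15 K
D = 5.4382e-06 * exp(-231e3 / (8.314 * 1241.15)) = 1.03113e-15 m^2/s
Step 2: J = D * (C1 - C2) / dx
J = 1.03113e-15 * (2.85 - 0.59) / 1.5e-03
J = 1.554e-12 kg/(m^2*s)


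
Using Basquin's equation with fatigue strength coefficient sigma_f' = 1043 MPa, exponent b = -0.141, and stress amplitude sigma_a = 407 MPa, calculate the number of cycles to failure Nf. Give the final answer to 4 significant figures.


sigma_a = sigma_f' * (2*Nf)^b
2*Nf = (sigma_a / sigma_f')^(1/b)
2*Nf = (407 / 1043)^(1/-0.141)
2*Nf = 791.608
Nf = 395.8 cycles


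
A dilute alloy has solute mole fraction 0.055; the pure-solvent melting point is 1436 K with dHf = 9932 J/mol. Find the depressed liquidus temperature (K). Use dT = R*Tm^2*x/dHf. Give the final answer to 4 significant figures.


dT = R*Tm^2*x / dHf
dT = 8.314 * 1436^2 * 0.055 / 9932
dT = 94.939 K
T_new = 1436 - 94.939 = 1341 K


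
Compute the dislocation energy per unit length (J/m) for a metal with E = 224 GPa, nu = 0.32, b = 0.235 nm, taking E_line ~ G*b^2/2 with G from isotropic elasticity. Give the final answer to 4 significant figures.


Step 1: G = E / (2*(1+nu))
G = 224 / (2*(1+0.32)) = 84.8485 GPa = 8.48485e+10 Pa
Step 2: E_line = G*b^2/2
b = 0.235 nm = 2.35e-10 m
E_line = 0.5 * 8.48485e+10 * (2.35e-10)^2 = 2.343e-09 J/m


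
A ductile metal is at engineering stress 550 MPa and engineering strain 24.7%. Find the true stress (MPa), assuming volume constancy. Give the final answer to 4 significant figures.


sigma_true = sigma_eng * (1 + epsilon_eng)
sigma_true = 550 * (1 + 0.247)
sigma_true = 685.9 MPa


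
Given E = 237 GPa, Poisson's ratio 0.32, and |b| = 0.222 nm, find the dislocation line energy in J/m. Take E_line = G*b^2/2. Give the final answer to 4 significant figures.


Step 1: G = E / (2*(1+nu))
G = 237 / (2*(1+0.32)) = 89.7727 GPa = 8.97727e+10 Pa
Step 2: E_line = G*b^2/2
b = 0.222 nm = 2.22e-10 m
E_line = 0.5 * 8.97727e+10 * (2.22e-10)^2 = 2.212e-09 J/m


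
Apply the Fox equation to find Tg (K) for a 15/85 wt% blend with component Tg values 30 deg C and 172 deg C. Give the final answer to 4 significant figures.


1/Tg = w1/Tg1 + w2/Tg2 (in Kelvin)
Tg1 = 303.15 K, Tg2 = 445.15 K
1/Tg = 0.15/303.15 + 0.85/445.15
Tg = 415.9 K


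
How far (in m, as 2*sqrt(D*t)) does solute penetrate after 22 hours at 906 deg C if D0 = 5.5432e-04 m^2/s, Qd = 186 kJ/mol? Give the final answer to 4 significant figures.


Step 1: D = D0 * exp(-Qd/(R*T))
T = 1179.15 K
D = 5.5432e-04 * exp(-186e3 / (8.314 * 1179.15)) = 3.19104e-12 m^2/s
Step 2: L = 2*sqrt(D*t)
t = 22 h = 79200 s
L = 2*sqrt(3.19104e-12 * 79200) = 1.005e-03 m


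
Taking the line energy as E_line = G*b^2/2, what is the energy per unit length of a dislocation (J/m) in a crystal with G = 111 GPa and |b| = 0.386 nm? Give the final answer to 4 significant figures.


E = G*b^2/2
b = 0.386 nm = 3.86e-10 m
G = 111 GPa = 1.11e+11 Pa
E = 0.5 * 1.11e+11 * (3.86e-10)^2
E = 8.269e-09 J/m


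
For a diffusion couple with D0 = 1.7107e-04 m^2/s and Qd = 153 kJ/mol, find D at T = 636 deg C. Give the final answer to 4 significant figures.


D = D0 * exp(-Qd / (R*T))
T = 909.15 K
D = 1.7107e-04 * exp(-153e3 / (8.314 * 909.15))
D = 2.769e-13 m^2/s


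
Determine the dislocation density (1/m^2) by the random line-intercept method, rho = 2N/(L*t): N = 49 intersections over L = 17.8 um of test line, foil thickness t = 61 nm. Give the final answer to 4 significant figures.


rho = 2N / (L * t)
L = 17.8 um = 1.78e-05 m, t = 61 nm = 6.1e-08 m
rho = 2 * 49 / (1.78e-05 * 6.1e-08)
rho = 9.026e+13 1/m^2


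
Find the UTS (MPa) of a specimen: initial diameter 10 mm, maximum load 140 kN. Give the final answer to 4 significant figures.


A0 = pi*(d/2)^2 = pi*(10/2)^2 = 78.5398 mm^2
UTS = F_max / A0 = 140*1000 / 78.5398
UTS = 1783 MPa


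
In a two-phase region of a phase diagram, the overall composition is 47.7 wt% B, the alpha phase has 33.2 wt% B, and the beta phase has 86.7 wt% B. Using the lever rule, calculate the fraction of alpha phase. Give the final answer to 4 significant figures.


f_alpha = (C_beta - C0) / (C_beta - C_alpha)
f_alpha = (86.7 - 47.7) / (86.7 - 33.2)
f_alpha = 0.729


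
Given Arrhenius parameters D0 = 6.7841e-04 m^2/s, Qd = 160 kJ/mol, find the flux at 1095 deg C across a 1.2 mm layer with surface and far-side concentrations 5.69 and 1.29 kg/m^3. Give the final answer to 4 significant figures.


Step 1: D = D0 * exp(-Qd/(R*T))
T = 1095 + 273.15 = 1368.15 K
D = 6.7841e-04 * exp(-160e3 / (8.314 * 1368.15)) = 5.27991e-10 m^2/s
Step 2: J = D * (C1 - C2) / dx
J = 5.27991e-10 * (5.69 - 1.29) / 1.2e-03
J = 1.936e-06 kg/(m^2*s)
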